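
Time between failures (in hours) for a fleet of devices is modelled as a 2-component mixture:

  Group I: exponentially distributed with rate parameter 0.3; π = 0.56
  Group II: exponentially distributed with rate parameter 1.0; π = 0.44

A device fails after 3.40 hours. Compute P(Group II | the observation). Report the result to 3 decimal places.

0.195

P(component k | x) = π_k·f_k(x) / marginal(x), where marginal(x) = Σ_j π_j·f_j(x).
Component likelihoods at x = 3.40 hours:
  f_I = 0.3·e^(−0.3·3.40) = 0.3·e^(−1.0200) = 0.108178
  f_II = 1.0·e^(−1.0·3.40) = 1.0·e^(−3.4000) = 0.0333733
Weight by the priors:
  π_I·f_I = 0.56 × 0.108178 = 0.0605799
  π_II·f_II = 0.44 × 0.0333733 = 0.0146842
Denominator: 0.0605799 + 0.0146842 = 0.0752642
P(Group II | data) = 0.0146842 / 0.0752642 ≈ 0.195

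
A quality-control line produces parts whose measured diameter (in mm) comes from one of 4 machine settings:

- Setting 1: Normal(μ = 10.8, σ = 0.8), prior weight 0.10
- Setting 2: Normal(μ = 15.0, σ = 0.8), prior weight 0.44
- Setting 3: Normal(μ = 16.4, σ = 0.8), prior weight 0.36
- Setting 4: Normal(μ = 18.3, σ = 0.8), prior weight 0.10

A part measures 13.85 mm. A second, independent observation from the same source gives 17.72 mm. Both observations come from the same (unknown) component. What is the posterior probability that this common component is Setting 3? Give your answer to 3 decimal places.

The responsibility of component k is π_k f_k(x) divided by Σ_j π_j f_j(x).
Since both observations come from the same component, the likelihood for component k is f_k(x₁)·f_k(x₂).
  f_1 = [(1/(0.8·√(2π)))·exp(−(13.85−10.8)²/(2·0.8²)) = 0.498678·exp(-7.26758) = 0.000347977] × [2.82046e-17] = 9.81458e-21
  f_2 = [(1/(0.8·√(2π)))·exp(−(13.85−15.0)²/(2·0.8²)) = 0.498678·exp(-1.03320) = 0.177462] × [0.00154027] = 0.00027334
  f_3 = [(1/(0.8·√(2π)))·exp(−(13.85−16.4)²/(2·0.8²)) = 0.498678·exp(-5.08008) = 0.00310149] × [0.127831] = 0.000396467
  f_4 = [(1/(0.8·√(2π)))·exp(−(13.85−18.3)²/(2·0.8²)) = 0.498678·exp(-15.47070) = 9.5275e-08] × [0.383426] = 3.6531e-08
Multiply by the mixture weights:
  π_1·f_1 = 0.10 × 9.81458e-21 = 9.81458e-22
  π_2·f_2 = 0.44 × 0.00027334 = 0.00012027
  π_3·f_3 = 0.36 × 0.000396467 = 0.000142728
  π_4·f_4 = 0.10 × 3.6531e-08 = 3.6531e-09
Normaliser: 9.81458e-22 + 0.00012027 + 0.000142728 + 3.6531e-09 = 0.000263001
P(Setting 3 | x₁, x₂) = 0.000142728 / 0.000263001 ≈ 0.543

0.543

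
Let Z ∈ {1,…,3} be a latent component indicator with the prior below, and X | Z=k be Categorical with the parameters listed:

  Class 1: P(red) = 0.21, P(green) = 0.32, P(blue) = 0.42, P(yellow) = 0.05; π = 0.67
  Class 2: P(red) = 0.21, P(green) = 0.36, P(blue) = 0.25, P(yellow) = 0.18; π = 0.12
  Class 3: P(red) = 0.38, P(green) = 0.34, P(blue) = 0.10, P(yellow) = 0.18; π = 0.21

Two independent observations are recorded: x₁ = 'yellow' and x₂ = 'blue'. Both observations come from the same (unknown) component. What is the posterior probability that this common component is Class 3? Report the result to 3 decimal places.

Posterior ∝ prior × likelihood, so P(k | x) ∝ π_k f_k(x); normalise over all components.
Since both observations come from the same component, the likelihood for component k is f_k(x₁)·f_k(x₂).
  f_1 = [P(yellow | comp) = 0.05] × [0.42] = 0.021
  f_2 = [P(yellow | comp) = 0.18] × [0.25] = 0.045
  f_3 = [P(yellow | comp) = 0.18] × [0.1] = 0.018
Weight by the priors:
  π_1·f_1 = 0.67 × 0.021 = 0.01407
  π_2·f_2 = 0.12 × 0.045 = 0.0054
  π_3·f_3 = 0.21 × 0.018 = 0.00378
Normaliser: 0.01407 + 0.0054 + 0.00378 = 0.02325
P(Class 3 | data) = 0.00378 / 0.02325 ≈ 0.163

0.163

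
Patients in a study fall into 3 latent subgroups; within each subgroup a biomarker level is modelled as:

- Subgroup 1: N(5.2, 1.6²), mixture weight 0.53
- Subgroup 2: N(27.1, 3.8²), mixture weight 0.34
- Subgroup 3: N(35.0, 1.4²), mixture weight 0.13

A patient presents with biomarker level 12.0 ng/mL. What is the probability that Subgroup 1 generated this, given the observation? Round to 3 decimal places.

Posterior ∝ prior × likelihood, so P(k | x) ∝ π_k f_k(x); normalise over all components.
Evaluate each component's likelihood at the observed value:
  f_1 = (1/(1.6·√(2π)))·exp(−(12.0−5.2)²/(2·1.6²)) = 0.249339·exp(-9.03125) = 2.98241e-05
  f_2 = (1/(3.8·√(2π)))·exp(−(12.0−27.1)²/(2·3.8²)) = 0.104985·exp(-7.89508) = 3.91143e-05
  f_3 = (1/(1.4·√(2π)))·exp(−(12.0−35.0)²/(2·1.4²)) = 0.284959·exp(-134.94898) = 7.03372e-60
Weight by the priors:
  π_1·f_1 = 0.53 × 2.98241e-05 = 1.58068e-05
  π_2·f_2 = 0.34 × 3.91143e-05 = 1.32989e-05
  π_3·f_3 = 0.13 × 7.03372e-60 = 9.14383e-61
Normaliser: 1.58068e-05 + 1.32989e-05 + 9.14383e-61 = 2.91057e-05
P(Subgroup 1 | the observation) ≈ 0.543

0.543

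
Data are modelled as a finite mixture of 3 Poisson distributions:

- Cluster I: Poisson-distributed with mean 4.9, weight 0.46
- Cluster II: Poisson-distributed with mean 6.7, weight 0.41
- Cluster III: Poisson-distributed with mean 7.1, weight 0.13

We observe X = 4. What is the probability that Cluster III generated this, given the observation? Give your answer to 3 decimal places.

Posterior ∝ prior × likelihood, so P(k | x) ∝ π_k f_k(x); normalise over all components.
Component likelihoods at x = 4:
  L_I = e^(−4.9)·4.9^4/4! = 0.178867
  L_II = e^(−6.7)·6.7^4/4! = 0.103351
  L_III = e^(−7.1)·7.1^4/4! = 0.0873638
Multiply by the mixture weights:
  π_I·L_I = 0.46 × 0.178867 = 0.0822788
  π_II·L_II = 0.41 × 0.103351 = 0.0423739
  π_III·L_III = 0.13 × 0.0873638 = 0.0113573
Evidence: 0.0822788 + 0.0423739 + 0.0113573 = 0.13601
P(Cluster III | 4) = 0.0113573 / 0.13601 ≈ 0.084

0.084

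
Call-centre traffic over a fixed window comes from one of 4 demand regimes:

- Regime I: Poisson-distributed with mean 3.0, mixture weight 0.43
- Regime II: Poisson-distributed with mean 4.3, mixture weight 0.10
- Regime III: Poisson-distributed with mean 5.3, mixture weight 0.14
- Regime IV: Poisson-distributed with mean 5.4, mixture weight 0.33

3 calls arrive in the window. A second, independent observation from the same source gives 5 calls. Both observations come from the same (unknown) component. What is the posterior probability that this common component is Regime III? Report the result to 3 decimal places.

0.134

Apply Bayes' rule: the posterior for each component is proportional to its prior times its likelihood at x.
Since both observations come from the same component, the likelihood for component k is f_k(x₁)·f_k(x₂).
  L_I = [0.224042] × [0.100819] = 0.0225876
  L_II = [0.179799] × [0.166224] = 0.029887
  L_III = [0.123856] × [0.173955] = 0.0215453
  L_IV = [0.118533] × [0.172821] = 0.0204851
Prior × likelihood for each component:
  π_I·L_I = 0.43 × 0.0225876 = 0.00971268
  π_II·L_II = 0.10 × 0.029887 = 0.0029887
  π_III·L_III = 0.14 × 0.0215453 = 0.00301634
  π_IV·L_IV = 0.33 × 0.0204851 = 0.00676007
Marginal: 0.00971268 + 0.0029887 + 0.00301634 + 0.00676007 = 0.0224778
P(Regime III | x) ≈ 0.134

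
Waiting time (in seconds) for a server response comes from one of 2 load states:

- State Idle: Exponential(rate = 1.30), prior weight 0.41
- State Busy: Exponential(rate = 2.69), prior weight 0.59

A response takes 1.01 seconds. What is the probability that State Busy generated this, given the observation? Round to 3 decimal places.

0.422

P(component k | x) = π_k·f_k(x) / marginal(x), where marginal(x) = Σ_j π_j·f_j(x).
Exponential densities:
  L_Idle = 1.30·e^(−1.30·1.01) = 1.30·e^(−1.3130) = 0.349715
  L_Busy = 2.69·e^(−2.69·1.01) = 2.69·e^(−2.7169) = 0.177753
Weight by the priors:
  π_Idle·L_Idle = 0.41 × 0.349715 = 0.143383
  π_Busy·L_Busy = 0.59 × 0.177753 = 0.104874
Marginal: 0.143383 + 0.104874 = 0.248258
So the posterior for State Busy is 0.104874 / 0.248258 ≈ 0.422.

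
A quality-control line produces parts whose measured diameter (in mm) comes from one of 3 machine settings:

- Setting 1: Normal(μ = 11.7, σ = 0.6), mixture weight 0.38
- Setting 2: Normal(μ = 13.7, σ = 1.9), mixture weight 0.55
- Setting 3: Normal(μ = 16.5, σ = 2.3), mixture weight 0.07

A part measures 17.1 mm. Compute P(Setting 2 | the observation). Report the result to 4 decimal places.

P(component k | x) = π_k·f_k(x) / marginal(x), where marginal(x) = Σ_j π_j·f_j(x).
Component likelihoods at x = 17.1 mm:
  p_1 = 1.7133e-18
  p_2 = 0.0423452
  p_3 = 0.16765
Prior × likelihood for each component:
  π_1·p_1 = 0.38 × 1.7133e-18 = 6.51052e-19
  π_2·p_2 = 0.55 × 0.0423452 = 0.0232899
  π_3·p_3 = 0.07 × 0.16765 = 0.0117355
Sum: 6.51052e-19 + 0.0232899 + 0.0117355 = 0.0350254
P(Setting 2 | 17.1 mm) = 0.0232899 / 0.0350254 ≈ 0.6649

0.6649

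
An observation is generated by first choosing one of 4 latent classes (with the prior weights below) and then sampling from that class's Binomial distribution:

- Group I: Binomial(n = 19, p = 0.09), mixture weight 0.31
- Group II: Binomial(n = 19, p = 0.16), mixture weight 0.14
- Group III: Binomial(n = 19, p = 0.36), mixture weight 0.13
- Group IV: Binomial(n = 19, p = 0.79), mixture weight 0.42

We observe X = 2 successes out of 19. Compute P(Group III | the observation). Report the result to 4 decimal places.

0.0122

By Bayes' theorem, P(k | x) = π_k f_k(x) / Σ_j π_j f_j(x).
Binomial probabilities:
  p_I = C(19,2)·0.09^2·0.91^17 = 171·0.0081·0.201235 = 0.278731
  p_II = C(19,2)·0.16^2·0.84^17 = 171·0.0256·0.0516117 = 0.225935
  p_III = C(19,2)·0.36^2·0.64^17 = 171·0.1296·0.00050706 = 0.0112373
  p_IV = C(19,2)·0.79^2·0.21^17 = 171·0.6241·3.00419e-12 = 3.20611e-10
Unnormalised posteriors:
  π_I·p_I = 0.31 × 0.278731 = 0.0864065
  π_II·p_II = 0.14 × 0.225935 = 0.0316309
  π_III·p_III = 0.13 × 0.0112373 = 0.00146084
  π_IV·p_IV = 0.42 × 3.20611e-10 = 1.34657e-10
Evidence: 0.0864065 + 0.0316309 + 0.00146084 + 1.34657e-10 = 0.119498
P(Group III | data) = 0.00146084 / 0.119498 ≈ 0.0122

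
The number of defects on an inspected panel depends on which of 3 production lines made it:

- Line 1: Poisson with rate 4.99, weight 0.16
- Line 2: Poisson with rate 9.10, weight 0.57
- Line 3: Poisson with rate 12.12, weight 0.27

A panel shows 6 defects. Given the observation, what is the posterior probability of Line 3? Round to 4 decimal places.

P(component k | x) = w_k·f_k(x) / marginal(x), where marginal(x) = Σ_j w_j·f_j(x).
Component likelihoods at x = 6 defects:
  L_1 = 0.145929
  L_2 = 0.0880716
  L_3 = 0.0239902
Weight by the priors:
  w_1·L_1 = 0.16 × 0.145929 = 0.0233486
  w_2·L_2 = 0.57 × 0.0880716 = 0.0502008
  w_3·L_3 = 0.27 × 0.0239902 = 0.00647736
Sum: 0.0233486 + 0.0502008 + 0.00647736 = 0.0800268
P(Line 3 | x) ≈ 0.0809

0.0809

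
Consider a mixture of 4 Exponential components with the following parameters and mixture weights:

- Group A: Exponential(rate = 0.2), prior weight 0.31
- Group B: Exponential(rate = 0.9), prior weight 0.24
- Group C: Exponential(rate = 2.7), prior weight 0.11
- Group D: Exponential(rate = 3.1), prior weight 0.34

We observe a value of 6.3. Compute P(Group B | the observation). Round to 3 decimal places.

The responsibility of component k is π_k f_k(x) divided by Σ_j π_j f_j(x).
Exponential densities:
  L_A = 0.2·e^(−0.2·6.3) = 0.2·e^(−1.2600) = 0.0567308
  L_B = 0.9·e^(−0.9·6.3) = 0.9·e^(−5.6700) = 0.00310308
  L_C = 2.7·e^(−2.7·6.3) = 2.7·e^(−17.0100) = 1.10666e-07
  L_D = 3.1·e^(−3.1·6.3) = 3.1·e^(−19.5300) = 1.02233e-08
Prior × likelihood for each component:
  π_A·L_A = 0.31 × 0.0567308 = 0.0175865
  π_B·L_B = 0.24 × 0.00310308 = 0.000744739
  π_C·L_C = 0.11 × 1.10666e-07 = 1.21733e-08
  π_D·L_D = 0.34 × 1.02233e-08 = 3.47592e-09
Normaliser: 0.0175865 + 0.000744739 + 1.21733e-08 + 3.47592e-09 = 0.0183313
P(Group B | data) = 0.000744739 / 0.0183313 ≈ 0.041

0.041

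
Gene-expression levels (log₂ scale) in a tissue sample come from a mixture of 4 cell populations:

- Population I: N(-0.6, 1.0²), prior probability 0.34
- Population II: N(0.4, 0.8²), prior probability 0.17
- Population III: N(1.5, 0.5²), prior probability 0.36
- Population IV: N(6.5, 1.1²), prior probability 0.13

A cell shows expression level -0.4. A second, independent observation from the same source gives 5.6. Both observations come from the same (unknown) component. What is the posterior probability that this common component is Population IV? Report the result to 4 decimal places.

Apply Bayes' rule: the posterior for each component is proportional to its prior times its likelihood at x.
Since both observations come from the same component, the likelihood for component k is f_k(x₁)·f_k(x₂).
  L_I = [0.391043] × [1.79378e-09] = 7.01446e-10
  L_II = [0.302463] × [3.33695e-10] = 1.0093e-10
  L_III = [0.000583894] × [1.99968e-15] = 1.1676e-18
  L_IV = [1.0361e-09] × [0.25951] = 2.68878e-10
Weight by the priors:
  π_I·L_I = 0.34 × 7.01446e-10 = 2.38492e-10
  π_II·L_II = 0.17 × 1.0093e-10 = 1.71582e-11
  π_III·L_III = 0.36 × 1.1676e-18 = 4.20335e-19
  π_IV·L_IV = 0.13 × 2.68878e-10 = 3.49542e-11
Normaliser: 2.38492e-10 + 1.71582e-11 + 4.20335e-19 + 3.49542e-11 = 2.90604e-10
Responsibility of Population IV: 3.49542e-11 / 2.90604e-10 ≈ 0.1203

0.1203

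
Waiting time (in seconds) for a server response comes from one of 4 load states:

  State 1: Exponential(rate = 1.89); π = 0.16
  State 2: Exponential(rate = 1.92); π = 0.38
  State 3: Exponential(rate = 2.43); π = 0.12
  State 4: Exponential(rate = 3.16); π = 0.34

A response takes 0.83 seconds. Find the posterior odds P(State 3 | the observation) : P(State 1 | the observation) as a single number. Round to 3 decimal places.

Only the two components matter; the odds are (w_i f_i(x)) / (w_j f_j(x)).
Exponential densities:
  p_1 = 0.393717
  p_2 = 0.39013
  p_3 = 0.323354
  p_4 = 0.229414
0.0388024 / 0.0629947 ≈ 0.616

0.616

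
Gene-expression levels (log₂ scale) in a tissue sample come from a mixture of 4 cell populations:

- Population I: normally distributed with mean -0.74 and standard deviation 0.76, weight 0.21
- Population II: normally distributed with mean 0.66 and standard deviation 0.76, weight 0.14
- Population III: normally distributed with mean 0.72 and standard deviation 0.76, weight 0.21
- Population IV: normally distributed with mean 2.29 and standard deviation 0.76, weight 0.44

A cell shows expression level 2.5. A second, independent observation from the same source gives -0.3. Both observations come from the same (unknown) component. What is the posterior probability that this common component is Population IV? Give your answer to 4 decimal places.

Apply Bayes' rule: the posterior for each component is proportional to its prior times its likelihood at x.
Since both observations come from the same component, the likelihood for component k is f_k(x₁)·f_k(x₂).
  L_I = [5.93678e-05] × [0.443929] = 2.6355e-05
  L_II = [0.0280084] × [0.236387] = 0.00662083
  L_III = [0.0338022] × [0.213285] = 0.0072095
  L_IV = [0.505263] × [0.00157835] = 0.000797482
Prior × likelihood for each component:
  P(Z=I)·L_I = 0.21 × 2.6355e-05 = 5.53456e-06
  P(Z=II)·L_II = 0.14 × 0.00662083 = 0.000926916
  P(Z=III)·L_III = 0.21 × 0.0072095 = 0.001514
  P(Z=IV)·L_IV = 0.44 × 0.000797482 = 0.000350892
Evidence: 5.53456e-06 + 0.000926916 + 0.001514 + 0.000350892 = 0.00279734
P(Population IV | data) ≈ 0.1254

0.1254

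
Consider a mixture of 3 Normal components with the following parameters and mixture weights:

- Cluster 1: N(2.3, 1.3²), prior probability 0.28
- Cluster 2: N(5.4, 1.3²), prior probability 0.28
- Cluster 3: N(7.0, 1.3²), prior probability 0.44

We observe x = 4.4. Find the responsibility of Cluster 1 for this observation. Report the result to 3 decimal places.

P(component k | x) = P(Z=k)·f_k(x) / marginal(x), where marginal(x) = Σ_j P(Z=j)·f_j(x).
Component likelihoods at x = 4.4:
  L_1 = 0.0832392
  L_2 = 0.228285
  L_3 = 0.0415315
Multiply by the mixture weights:
  P(Z=1)·L_1 = 0.28 × 0.0832392 = 0.023307
  P(Z=2)·L_2 = 0.28 × 0.228285 = 0.0639198
  P(Z=3)·L_3 = 0.44 × 0.0415315 = 0.0182739
Sum: 0.023307 + 0.0639198 + 0.0182739 = 0.105501
Responsibility of Cluster 1: 0.023307 / 0.105501 ≈ 0.221

0.221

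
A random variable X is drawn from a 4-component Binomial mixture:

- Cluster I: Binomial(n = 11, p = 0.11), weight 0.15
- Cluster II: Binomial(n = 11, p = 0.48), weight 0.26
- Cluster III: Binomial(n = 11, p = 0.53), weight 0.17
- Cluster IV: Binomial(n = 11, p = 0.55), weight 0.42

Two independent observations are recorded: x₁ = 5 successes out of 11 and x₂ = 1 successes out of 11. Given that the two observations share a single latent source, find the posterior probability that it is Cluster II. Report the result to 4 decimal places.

0.4878

P(component k | x) = π_k·f_k(x) / marginal(x), where marginal(x) = Σ_j π_j·f_j(x).
Since both observations come from the same component, the likelihood for component k is f_k(x₁)·f_k(x₂).
  p_I = [0.00369782] × [0.377299] = 0.00139518
  p_II = [0.232738] × [0.00763251] = 0.00177638
  p_III = [0.208261] × [0.00306653] = 0.000638639
  p_IV = [0.193077] × [0.00206006] = 0.000397751
Prior × likelihood for each component:
  π_I·p_I = 0.15 × 0.00139518 = 0.000209277
  π_II·p_II = 0.26 × 0.00177638 = 0.000461858
  π_III·p_III = 0.17 × 0.000638639 = 0.000108569
  π_IV·p_IV = 0.42 × 0.000397751 = 0.000167055
Normaliser: 0.000209277 + 0.000461858 + 0.000108569 + 0.000167055 = 0.00094676
P(Cluster II | x) ≈ 0.4878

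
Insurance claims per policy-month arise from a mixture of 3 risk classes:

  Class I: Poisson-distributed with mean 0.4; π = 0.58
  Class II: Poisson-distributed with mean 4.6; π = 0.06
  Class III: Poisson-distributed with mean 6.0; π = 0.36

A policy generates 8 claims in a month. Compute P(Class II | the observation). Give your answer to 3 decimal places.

0.075

By Bayes' theorem, P(k | x) = w_k f_k(x) / Σ_j w_j f_j(x).
Component likelihoods at x = 8 claims:
  L_I = e^(−0.4)·0.4^8/8! = 1.08954e-08
  L_II = e^(−4.6)·4.6^8/8! = 0.049979
  L_III = e^(−6.0)·6.0^8/8! = 0.103258
Prior × likelihood for each component:
  w_I·L_I = 0.58 × 1.08954e-08 = 6.31931e-09
  w_II·L_II = 0.06 × 0.049979 = 0.00299874
  w_III·L_III = 0.36 × 0.103258 = 0.0371728
Marginal: 6.31931e-09 + 0.00299874 + 0.0371728 = 0.0401715
So the posterior for Class II is 0.00299874 / 0.0401715 ≈ 0.075.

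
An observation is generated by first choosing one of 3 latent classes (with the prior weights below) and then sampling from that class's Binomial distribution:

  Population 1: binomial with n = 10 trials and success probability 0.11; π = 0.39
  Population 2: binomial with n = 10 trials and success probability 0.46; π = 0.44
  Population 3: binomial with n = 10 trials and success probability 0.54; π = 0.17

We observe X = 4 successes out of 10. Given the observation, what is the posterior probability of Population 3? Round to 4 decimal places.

Posterior ∝ prior × likelihood, so P(k | x) ∝ w_k f_k(x); normalise over all components.
Component likelihoods at x = 4 successes out of 10:
  L_1 = C(10,4)·0.11^4·0.89^6 = 210·0.00014641·0.496981 = 0.0152802
  L_2 = C(10,4)·0.46^4·0.54^6 = 210·0.0447746·0.0247949 = 0.233138
  L_3 = C(10,4)·0.54^4·0.46^6 = 210·0.0850306·0.0094743 = 0.169177
Prior × likelihood for each component:
  w_1·L_1 = 0.39 × 0.0152802 = 0.00595929
  w_2·L_2 = 0.44 × 0.233138 = 0.102581
  w_3·L_3 = 0.17 × 0.169177 = 0.0287601
Evidence: 0.00595929 + 0.102581 + 0.0287601 = 0.1373
Responsibility of Population 3: 0.0287601 / 0.1373 ≈ 0.2095

0.2095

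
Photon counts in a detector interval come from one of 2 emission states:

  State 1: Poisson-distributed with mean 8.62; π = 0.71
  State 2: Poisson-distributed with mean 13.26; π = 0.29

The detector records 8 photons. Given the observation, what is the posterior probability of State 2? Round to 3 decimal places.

0.110

Apply Bayes' rule: the posterior for each component is proportional to its prior times its likelihood at x.
Component likelihoods at x = 8 photons:
  f_1 = e^(−8.62)·8.62^8/8! = 0.136433
  f_2 = e^(−13.26)·13.26^8/8! = 0.0413126
Unnormalised posteriors:
  π_1·f_1 = 0.71 × 0.136433 = 0.0968674
  π_2·f_2 = 0.29 × 0.0413126 = 0.0119807
Sum: 0.0968674 + 0.0119807 = 0.108848
Responsibility of State 2: 0.0119807 / 0.108848 ≈ 0.110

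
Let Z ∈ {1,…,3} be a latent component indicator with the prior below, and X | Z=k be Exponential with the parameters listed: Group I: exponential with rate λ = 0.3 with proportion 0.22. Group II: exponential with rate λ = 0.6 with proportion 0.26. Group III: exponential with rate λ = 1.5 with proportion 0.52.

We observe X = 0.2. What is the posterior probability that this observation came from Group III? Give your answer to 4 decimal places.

0.7424

Posterior ∝ prior × likelihood, so P(k | x) ∝ π_k f_k(x); normalise over all components.
Exponential densities:
  f_I = 0.282529
  f_II = 0.532152
  f_III = 1.11123
Multiply by the mixture weights:
  π_I·f_I = 0.22 × 0.282529 = 0.0621565
  π_II·f_II = 0.26 × 0.532152 = 0.13836
  π_III·f_III = 0.52 × 1.11123 = 0.577838
Normaliser: 0.0621565 + 0.13836 + 0.577838 = 0.778354
So the posterior for Group III is 0.577838 / 0.778354 ≈ 0.7424.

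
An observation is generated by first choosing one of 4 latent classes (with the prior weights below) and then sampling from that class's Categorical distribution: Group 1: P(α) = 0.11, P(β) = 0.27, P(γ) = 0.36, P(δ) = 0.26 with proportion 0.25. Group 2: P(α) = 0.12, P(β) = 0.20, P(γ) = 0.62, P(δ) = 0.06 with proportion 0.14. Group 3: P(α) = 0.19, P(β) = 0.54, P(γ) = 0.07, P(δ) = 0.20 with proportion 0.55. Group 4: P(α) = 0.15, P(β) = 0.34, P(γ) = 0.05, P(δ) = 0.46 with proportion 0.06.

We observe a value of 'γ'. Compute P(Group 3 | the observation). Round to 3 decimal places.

0.176

Apply Bayes' rule: the posterior for each component is proportional to its prior times its likelihood at x.
Component likelihoods at x = 'γ':
  p_1 = P(γ | comp) = 0.36
  p_2 = P(γ | comp) = 0.62
  p_3 = P(γ | comp) = 0.07
  p_4 = P(γ | comp) = 0.05
Multiply by the mixture weights:
  π_1·p_1 = 0.25 × 0.36 = 0.09
  π_2·p_2 = 0.14 × 0.62 = 0.0868
  π_3·p_3 = 0.55 × 0.07 = 0.0385
  π_4·p_4 = 0.06 × 0.05 = 0.003
Normaliser: 0.09 + 0.0868 + 0.0385 + 0.003 = 0.2183
So the posterior for Group 3 is 0.0385 / 0.2183 ≈ 0.176.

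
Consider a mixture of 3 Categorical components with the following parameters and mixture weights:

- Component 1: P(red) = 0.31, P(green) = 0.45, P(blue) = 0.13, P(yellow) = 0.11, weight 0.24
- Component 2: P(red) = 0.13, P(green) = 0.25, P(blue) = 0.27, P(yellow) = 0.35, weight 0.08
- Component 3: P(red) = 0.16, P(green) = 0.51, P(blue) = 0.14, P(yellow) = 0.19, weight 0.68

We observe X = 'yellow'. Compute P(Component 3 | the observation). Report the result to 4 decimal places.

0.7037

The responsibility of component k is π_k f_k(x) divided by Σ_j π_j f_j(x).
Evaluate each component's likelihood at the observed value:
  f_1 = 0.11
  f_2 = 0.35
  f_3 = 0.19
Weight by the priors:
  π_1·f_1 = 0.24 × 0.11 = 0.0264
  π_2·f_2 = 0.08 × 0.35 = 0.028
  π_3·f_3 = 0.68 × 0.19 = 0.1292
Normaliser: 0.0264 + 0.028 + 0.1292 = 0.1836
P(Component 3 | 'yellow') ≈ 0.7037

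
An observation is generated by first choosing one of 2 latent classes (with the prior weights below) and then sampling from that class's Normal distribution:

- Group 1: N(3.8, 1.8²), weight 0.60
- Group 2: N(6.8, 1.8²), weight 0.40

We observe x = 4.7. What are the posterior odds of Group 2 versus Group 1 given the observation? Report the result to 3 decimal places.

The posterior odds equal the prior odds times the likelihood ratio: (π_i/π_j)·(f_i(x)/f_j(x)).
Normal densities:
  f_1 = (1/(1.8·√(2π)))·exp(−(4.7−3.8)²/(2·1.8²)) = 0.221635·exp(-0.12500) = 0.195592
  f_2 = (1/(1.8·√(2π)))·exp(−(4.7−6.8)²/(2·1.8²)) = 0.221635·exp(-0.68056) = 0.112221
Posterior odds = (π_2·f_2) / (π_1·f_1) = (0.40·0.112221) / (0.60·0.195592) = 0.0448886 / 0.117355 ≈ 0.383

0.383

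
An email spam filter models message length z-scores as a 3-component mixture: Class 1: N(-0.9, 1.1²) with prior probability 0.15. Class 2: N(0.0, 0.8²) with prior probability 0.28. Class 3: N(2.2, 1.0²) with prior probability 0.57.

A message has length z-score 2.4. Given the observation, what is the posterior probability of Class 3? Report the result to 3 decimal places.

Posterior ∝ prior × likelihood, so P(k | x) ∝ w_k f_k(x); normalise over all components.
Evaluate each component's likelihood at the observed value:
  p_1 = (1/(1.1·√(2π)))·exp(−(2.4−-0.9)²/(2·1.1²)) = 0.362675·exp(-4.50000) = 0.00402895
  p_2 = (1/(0.8·√(2π)))·exp(−(2.4−0.0)²/(2·0.8²)) = 0.498678·exp(-4.50000) = 0.00553981
  p_3 = (1/(1.0·√(2π)))·exp(−(2.4−2.2)²/(2·1.0²)) = 0.398942·exp(-0.02000) = 0.391043
Weight by the priors:
  w_1·p_1 = 0.15 × 0.00402895 = 0.000604343
  w_2·p_2 = 0.28 × 0.00553981 = 0.00155115
  w_3·p_3 = 0.57 × 0.391043 = 0.222894
Sum: 0.000604343 + 0.00155115 + 0.222894 = 0.22505
So the posterior for Class 3 is 0.222894 / 0.22505 ≈ 0.990.

0.990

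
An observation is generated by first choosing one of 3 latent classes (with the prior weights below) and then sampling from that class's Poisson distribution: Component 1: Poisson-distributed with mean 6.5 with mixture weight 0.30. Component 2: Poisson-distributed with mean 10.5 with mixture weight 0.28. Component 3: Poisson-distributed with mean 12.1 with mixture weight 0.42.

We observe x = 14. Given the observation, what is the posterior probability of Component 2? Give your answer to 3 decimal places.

0.305

Posterior ∝ prior × likelihood, so P(k | x) ∝ w_k f_k(x); normalise over all components.
Evaluate each component's likelihood at the observed value:
  L_1 = 0.00414443
  L_2 = 0.0625388
  L_3 = 0.0919652
Multiply by the mixture weights:
  w_1·L_1 = 0.30 × 0.00414443 = 0.00124333
  w_2·L_2 = 0.28 × 0.0625388 = 0.0175109
  w_3·L_3 = 0.42 × 0.0919652 = 0.0386254
Marginal: 0.00124333 + 0.0175109 + 0.0386254 = 0.0573796
So the posterior for Component 2 is 0.0175109 / 0.0573796 ≈ 0.305.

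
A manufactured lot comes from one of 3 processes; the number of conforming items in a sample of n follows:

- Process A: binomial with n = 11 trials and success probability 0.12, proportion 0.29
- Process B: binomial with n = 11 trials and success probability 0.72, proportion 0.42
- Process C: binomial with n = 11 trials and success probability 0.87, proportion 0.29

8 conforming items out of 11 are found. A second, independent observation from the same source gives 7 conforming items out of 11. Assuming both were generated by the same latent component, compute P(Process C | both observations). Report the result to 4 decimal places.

0.0520

By Bayes' theorem, P(k | x) = P(Z=k) f_k(x) / Σ_j P(Z=j) f_j(x).
Since both observations come from the same component, the likelihood for component k is f_k(x₁)·f_k(x₂).
  L_A = [C(11,8)·0.12^8·0.88^3 = 165·4.29982e-08·0.681472 = 4.83484e-06] × [7.0911e-05] = 3.42843e-10
  L_B = [C(11,8)·0.72^8·0.28^3 = 165·0.0722204·0.021952 = 0.261588] × [0.203457] = 0.053222
  L_C = [C(11,8)·0.87^8·0.13^3 = 165·0.328212·0.002197 = 0.118978] × [0.0355568] = 0.00423048
Unnormalised posteriors:
  P(Z=A)·L_A = 0.29 × 3.42843e-10 = 9.94245e-11
  P(Z=B)·L_B = 0.42 × 0.053222 = 0.0223533
  P(Z=C)·L_C = 0.29 × 0.00423048 = 0.00122684
Normaliser: 9.94245e-11 + 0.0223533 + 0.00122684 = 0.0235801
So the posterior for Process C is 0.00122684 / 0.0235801 ≈ 0.0520.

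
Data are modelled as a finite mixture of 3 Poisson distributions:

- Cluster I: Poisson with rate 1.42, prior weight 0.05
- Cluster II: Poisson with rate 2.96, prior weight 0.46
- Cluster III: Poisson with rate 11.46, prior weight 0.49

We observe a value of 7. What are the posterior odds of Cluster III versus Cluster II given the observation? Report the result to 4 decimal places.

2.8261

The posterior odds equal the prior odds times the likelihood ratio: (π_i/π_j)·(f_i(x)/f_j(x)).
Component likelihoods at x = 7:
  f_I = 0.000558328
  f_II = 0.0204691
  f_III = 0.0543059
Posterior odds = (π_III·f_III) / (π_II·f_II) = (0.49·0.0543059) / (0.46·0.0204691) = 0.0266099 / 0.00941581 ≈ 2.8261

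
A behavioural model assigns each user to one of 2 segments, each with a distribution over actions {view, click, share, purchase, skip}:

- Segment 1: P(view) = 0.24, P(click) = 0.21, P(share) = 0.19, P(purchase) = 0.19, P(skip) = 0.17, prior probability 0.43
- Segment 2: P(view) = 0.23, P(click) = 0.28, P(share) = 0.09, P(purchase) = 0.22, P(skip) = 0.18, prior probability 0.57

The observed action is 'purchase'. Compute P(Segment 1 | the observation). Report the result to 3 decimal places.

By Bayes' theorem, P(k | x) = π_k f_k(x) / Σ_j π_j f_j(x).
Evaluate each component's likelihood at the observed value:
  L_1 = P(purchase | comp) = 0.19
  L_2 = P(purchase | comp) = 0.22
Multiply by the mixture weights:
  π_1·L_1 = 0.43 × 0.19 = 0.0817
  π_2·L_2 = 0.57 × 0.22 = 0.1254
Denominator: 0.0817 + 0.1254 = 0.2071
So the posterior for Segment 1 is 0.0817 / 0.2071 ≈ 0.394.

0.394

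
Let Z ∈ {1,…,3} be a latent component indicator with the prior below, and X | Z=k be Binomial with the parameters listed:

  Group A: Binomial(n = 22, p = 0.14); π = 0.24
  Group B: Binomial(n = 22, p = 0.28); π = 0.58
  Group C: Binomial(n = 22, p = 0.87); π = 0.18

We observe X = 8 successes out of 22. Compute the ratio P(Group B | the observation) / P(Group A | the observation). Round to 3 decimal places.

Only the two components matter; the odds are (P(Z=i) f_i(x)) / (P(Z=j) f_j(x)).
Component likelihoods at x = 8 successes out of 22:
  p_A = 0.00571269
  p_B = 0.121551
  p_C = 4.13236e-08
0.0704993 / 0.00137104 ≈ 51.420

51.420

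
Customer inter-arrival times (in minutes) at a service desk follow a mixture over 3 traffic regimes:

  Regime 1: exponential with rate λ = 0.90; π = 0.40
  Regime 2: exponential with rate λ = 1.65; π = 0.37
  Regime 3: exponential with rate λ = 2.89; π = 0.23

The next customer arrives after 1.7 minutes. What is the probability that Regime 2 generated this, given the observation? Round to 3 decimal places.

0.308

Posterior ∝ prior × likelihood, so P(k | x) ∝ π_k f_k(x); normalise over all components.
Component likelihoods at x = 1.7 minutes:
  f_1 = 0.194882
  f_2 = 0.0998362
  f_3 = 0.0212427
Unnormalised posteriors:
  π_1·f_1 = 0.40 × 0.194882 = 0.0779528
  π_2·f_2 = 0.37 × 0.0998362 = 0.0369394
  π_3·f_3 = 0.23 × 0.0212427 = 0.00488581
Denominator: 0.0779528 + 0.0369394 + 0.00488581 = 0.119778
Responsibility of Regime 2: 0.0369394 / 0.119778 ≈ 0.308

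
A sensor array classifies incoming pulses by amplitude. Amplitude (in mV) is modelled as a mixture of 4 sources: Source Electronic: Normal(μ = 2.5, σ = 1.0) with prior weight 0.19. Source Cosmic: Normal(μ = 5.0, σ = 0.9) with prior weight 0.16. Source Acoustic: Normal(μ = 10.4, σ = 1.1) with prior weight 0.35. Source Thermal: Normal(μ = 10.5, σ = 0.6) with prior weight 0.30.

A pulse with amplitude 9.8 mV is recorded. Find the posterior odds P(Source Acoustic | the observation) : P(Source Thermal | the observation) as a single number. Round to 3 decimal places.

1.083

Since P(k|x) ∝ π_k f_k(x), the posterior odds are π_i f_i(x) / (π_j f_j(x)).
Component likelihoods at x = 9.8 mV:
  f_Electronic = (1/(1.0·√(2π)))·exp(−(9.8−2.5)²/(2·1.0²)) = 0.398942·exp(-26.64500) = 1.06938e-12
  f_Cosmic = (1/(0.9·√(2π)))·exp(−(9.8−5.0)²/(2·0.9²)) = 0.443269·exp(-14.22222) = 2.95145e-07
  f_Acoustic = (1/(1.1·√(2π)))·exp(−(9.8−10.4)²/(2·1.1²)) = 0.362675·exp(-0.14876) = 0.312544
  f_Thermal = (1/(0.6·√(2π)))·exp(−(9.8−10.5)²/(2·0.6²)) = 0.664904·exp(-0.68056) = 0.336664
Odds = (0.35/0.30) × (0.312544/0.336664) = 1.16667 × 0.928355 ≈ 1.083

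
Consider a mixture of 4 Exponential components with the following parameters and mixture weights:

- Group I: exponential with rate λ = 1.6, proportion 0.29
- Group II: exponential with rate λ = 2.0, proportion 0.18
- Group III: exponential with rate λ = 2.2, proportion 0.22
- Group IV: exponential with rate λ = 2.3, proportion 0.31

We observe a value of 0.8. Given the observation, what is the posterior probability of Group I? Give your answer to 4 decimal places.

0.3240

Apply Bayes' rule: the posterior for each component is proportional to its prior times its likelihood at x.
Evaluate each component's likelihood at the observed value:
  p_I = 1.6·e^(−1.6·0.8) = 1.6·e^(−1.2800) = 0.44486
  p_II = 2.0·e^(−2.0·0.8) = 2.0·e^(−1.6000) = 0.403793
  p_III = 2.2·e^(−2.2·0.8) = 2.2·e^(−1.7600) = 0.378499
  p_IV = 2.3·e^(−2.3·0.8) = 2.3·e^(−1.8400) = 0.36528
Unnormalised posteriors:
  π_I·p_I = 0.29 × 0.44486 = 0.129009
  π_II·p_II = 0.18 × 0.403793 = 0.0726827
  π_III·p_III = 0.22 × 0.378499 = 0.0832697
  π_IV·p_IV = 0.31 × 0.36528 = 0.113237
Normaliser: 0.129009 + 0.0726827 + 0.0832697 + 0.113237 = 0.398199
P(Group I | data) ≈ 0.3240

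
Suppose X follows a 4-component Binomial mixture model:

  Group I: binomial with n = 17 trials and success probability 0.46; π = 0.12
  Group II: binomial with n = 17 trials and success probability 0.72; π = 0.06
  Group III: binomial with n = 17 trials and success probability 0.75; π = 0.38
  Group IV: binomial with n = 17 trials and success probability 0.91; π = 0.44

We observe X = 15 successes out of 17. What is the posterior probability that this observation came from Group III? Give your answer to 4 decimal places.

0.2606

Apply Bayes' rule: the posterior for each component is proportional to its prior times its likelihood at x.
Evaluate each component's likelihood at the observed value:
  f_I = 0.000346493
  f_II = 0.07724
  f_III = 0.113589
  f_IV = 0.267698
Weight by the priors:
  P(Z=I)·f_I = 0.12 × 0.000346493 = 4.15791e-05
  P(Z=II)·f_II = 0.06 × 0.07724 = 0.0046344
  P(Z=III)·f_III = 0.38 × 0.113589 = 0.043164
  P(Z=IV)·f_IV = 0.44 × 0.267698 = 0.117787
Evidence: 4.15791e-05 + 0.0046344 + 0.043164 + 0.117787 = 0.165627
Responsibility of Group III: 0.043164 / 0.165627 ≈ 0.2606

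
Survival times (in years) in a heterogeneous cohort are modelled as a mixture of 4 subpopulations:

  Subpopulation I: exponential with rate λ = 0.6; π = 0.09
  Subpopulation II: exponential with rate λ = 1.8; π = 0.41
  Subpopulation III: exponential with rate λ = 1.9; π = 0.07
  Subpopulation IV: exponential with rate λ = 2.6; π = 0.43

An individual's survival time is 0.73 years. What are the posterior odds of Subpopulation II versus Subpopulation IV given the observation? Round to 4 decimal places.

The posterior odds equal the prior odds times the likelihood ratio: (π_i/π_j)·(f_i(x)/f_j(x)).
Evaluate each component's likelihood at the observed value:
  p_I = 0.387195
  p_II = 0.483737
  p_III = 0.474665
  p_IV = 0.389657
Posterior odds = (π_II·p_II) / (π_IV·p_IV) = (0.41·0.483737) / (0.43·0.389657) = 0.198332 / 0.167552 ≈ 1.1837

1.1837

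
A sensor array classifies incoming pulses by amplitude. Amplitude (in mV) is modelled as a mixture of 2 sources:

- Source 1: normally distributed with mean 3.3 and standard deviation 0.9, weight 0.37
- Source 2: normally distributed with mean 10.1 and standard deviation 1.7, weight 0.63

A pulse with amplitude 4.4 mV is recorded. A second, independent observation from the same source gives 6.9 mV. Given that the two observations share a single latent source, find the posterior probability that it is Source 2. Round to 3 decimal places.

The responsibility of component k is P(Z=k) f_k(x) divided by Σ_j P(Z=j) f_j(x).
Since both observations come from the same component, the likelihood for component k is f_k(x₁)·f_k(x₂).
  p_1 = [0.210033] × [0.0001487] = 3.12319e-05
  p_2 = [0.00084966] × [0.0399074] = 3.39077e-05
Prior × likelihood for each component:
  P(Z=1)·p_1 = 0.37 × 3.12319e-05 = 1.15558e-05
  P(Z=2)·p_2 = 0.63 × 3.39077e-05 = 2.13619e-05
Normaliser: 1.15558e-05 + 2.13619e-05 = 3.29177e-05
P(Source 2 | x₁,x₂) ≈ 0.649

0.649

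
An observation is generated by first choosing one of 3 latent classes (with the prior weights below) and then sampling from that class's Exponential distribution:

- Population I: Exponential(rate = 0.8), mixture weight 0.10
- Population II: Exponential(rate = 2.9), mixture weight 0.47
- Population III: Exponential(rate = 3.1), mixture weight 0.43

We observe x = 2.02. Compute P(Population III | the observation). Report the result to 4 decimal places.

0.1139

The responsibility of component k is π_k f_k(x) divided by Σ_j π_j f_j(x).
Evaluate each component's likelihood at the observed value:
  p_I = 0.158954
  p_II = 0.00828516
  p_III = 0.00591302
Multiply by the mixture weights:
  π_I·p_I = 0.10 × 0.158954 = 0.0158954
  π_II·p_II = 0.47 × 0.00828516 = 0.00389403
  π_III·p_III = 0.43 × 0.00591302 = 0.0025426
Marginal: 0.0158954 + 0.00389403 + 0.0025426 = 0.022332
P(Population III | data) = 0.0025426 / 0.022332 ≈ 0.1139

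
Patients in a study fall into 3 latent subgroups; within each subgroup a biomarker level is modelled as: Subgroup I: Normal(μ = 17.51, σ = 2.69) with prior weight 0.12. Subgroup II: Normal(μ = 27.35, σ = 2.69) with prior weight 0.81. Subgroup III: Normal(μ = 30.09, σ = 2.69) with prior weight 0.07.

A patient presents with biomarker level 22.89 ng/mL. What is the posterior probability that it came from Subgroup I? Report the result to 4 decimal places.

The responsibility of component k is P(Z=k) f_k(x) divided by Σ_j P(Z=j) f_j(x).
Component likelihoods at x = 22.89 ng/mL:
  f_I = 0.020071
  f_II = 0.0375174
  f_III = 0.0041257
Multiply by the mixture weights:
  P(Z=I)·f_I = 0.12 × 0.020071 = 0.00240852
  P(Z=II)·f_II = 0.81 × 0.0375174 = 0.0303891
  P(Z=III)·f_III = 0.07 × 0.0041257 = 0.000288799
Evidence: 0.00240852 + 0.0303891 + 0.000288799 = 0.0330864
Responsibility of Subgroup I: 0.00240852 / 0.0330864 ≈ 0.0728

0.0728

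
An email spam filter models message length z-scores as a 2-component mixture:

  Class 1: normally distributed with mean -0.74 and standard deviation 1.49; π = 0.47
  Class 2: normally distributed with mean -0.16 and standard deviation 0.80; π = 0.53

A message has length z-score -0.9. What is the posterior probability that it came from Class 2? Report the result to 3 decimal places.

0.579

By Bayes' theorem, P(k | x) = P(Z=k) f_k(x) / Σ_j P(Z=j) f_j(x).
Evaluate each component's likelihood at the observed value:
  f_1 = 0.266207
  f_2 = 0.325105
Multiply by the mixture weights:
  P(Z=1)·f_1 = 0.47 × 0.266207 = 0.125117
  P(Z=2)·f_2 = 0.53 × 0.325105 = 0.172306
Normaliser: 0.125117 + 0.172306 = 0.297423
So the posterior for Class 2 is 0.172306 / 0.297423 ≈ 0.579.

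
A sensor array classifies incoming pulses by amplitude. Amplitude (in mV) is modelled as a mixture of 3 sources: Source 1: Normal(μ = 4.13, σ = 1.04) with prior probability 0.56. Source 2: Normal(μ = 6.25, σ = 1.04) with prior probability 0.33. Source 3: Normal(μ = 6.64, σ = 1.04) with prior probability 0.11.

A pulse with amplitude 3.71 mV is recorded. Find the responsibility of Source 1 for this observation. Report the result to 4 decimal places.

The responsibility of component k is π_k f_k(x) divided by Σ_j π_j f_j(x).
Normal densities:
  f_1 = 0.353559
  f_2 = 0.0194367
  f_3 = 0.00724988
Unnormalised posteriors:
  π_1·f_1 = 0.56 × 0.353559 = 0.197993
  π_2·f_2 = 0.33 × 0.0194367 = 0.00641411
  π_3·f_3 = 0.11 × 0.00724988 = 0.000797487
Evidence: 0.197993 + 0.00641411 + 0.000797487 = 0.205205
P(Source 1 | 3.71 mV) ≈ 0.9649

0.9649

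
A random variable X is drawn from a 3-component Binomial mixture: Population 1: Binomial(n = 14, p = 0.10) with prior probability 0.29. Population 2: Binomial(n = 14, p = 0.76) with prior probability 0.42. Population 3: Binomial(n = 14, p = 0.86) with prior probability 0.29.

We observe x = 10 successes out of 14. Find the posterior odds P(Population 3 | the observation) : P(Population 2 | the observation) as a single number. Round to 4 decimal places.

0.2752

Posterior odds = (P(Z=i) f_i(x)) / (P(Z=j) f_j(x)); the normalising sum cancels.
Component likelihoods at x = 10 successes out of 14:
  L_1 = C(14,10)·0.10^10·0.90^4 = 1001·1e-10·0.6561 = 6.56756e-08
  L_2 = C(14,10)·0.76^10·0.24^4 = 1001·0.0642889·0.00331776 = 0.213508
  L_3 = C(14,10)·0.86^10·0.14^4 = 1001·0.221302·0.00038416 = 0.0851002
Posterior odds = (P(Z=3)·L_3) / (P(Z=2)·L_2) = (0.29·0.0851002) / (0.42·0.213508) = 0.0246791 / 0.0896735 ≈ 0.2752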